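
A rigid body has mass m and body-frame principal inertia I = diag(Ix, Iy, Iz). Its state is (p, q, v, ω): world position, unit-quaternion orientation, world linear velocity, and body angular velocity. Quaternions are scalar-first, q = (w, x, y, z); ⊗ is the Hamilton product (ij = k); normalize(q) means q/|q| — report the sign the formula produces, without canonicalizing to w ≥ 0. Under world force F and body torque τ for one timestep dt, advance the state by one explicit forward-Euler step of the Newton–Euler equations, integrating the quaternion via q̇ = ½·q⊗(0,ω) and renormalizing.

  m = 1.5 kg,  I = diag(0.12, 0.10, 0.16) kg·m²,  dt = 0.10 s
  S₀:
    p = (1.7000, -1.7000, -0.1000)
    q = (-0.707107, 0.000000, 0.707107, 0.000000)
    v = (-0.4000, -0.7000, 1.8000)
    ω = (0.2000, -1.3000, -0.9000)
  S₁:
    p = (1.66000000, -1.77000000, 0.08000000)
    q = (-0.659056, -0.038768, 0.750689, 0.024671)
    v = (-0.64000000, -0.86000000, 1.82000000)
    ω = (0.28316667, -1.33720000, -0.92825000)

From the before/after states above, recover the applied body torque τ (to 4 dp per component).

rate change Δω = (0.08316667, -0.03720000, -0.02825000)
gyro term ω₀×Iω₀ = (0.0702, 0.0072, 0.0052)
applied torque τ = (0.1700, -0.0300, -0.0400)

τ = (0.1700, -0.0300, -0.0400)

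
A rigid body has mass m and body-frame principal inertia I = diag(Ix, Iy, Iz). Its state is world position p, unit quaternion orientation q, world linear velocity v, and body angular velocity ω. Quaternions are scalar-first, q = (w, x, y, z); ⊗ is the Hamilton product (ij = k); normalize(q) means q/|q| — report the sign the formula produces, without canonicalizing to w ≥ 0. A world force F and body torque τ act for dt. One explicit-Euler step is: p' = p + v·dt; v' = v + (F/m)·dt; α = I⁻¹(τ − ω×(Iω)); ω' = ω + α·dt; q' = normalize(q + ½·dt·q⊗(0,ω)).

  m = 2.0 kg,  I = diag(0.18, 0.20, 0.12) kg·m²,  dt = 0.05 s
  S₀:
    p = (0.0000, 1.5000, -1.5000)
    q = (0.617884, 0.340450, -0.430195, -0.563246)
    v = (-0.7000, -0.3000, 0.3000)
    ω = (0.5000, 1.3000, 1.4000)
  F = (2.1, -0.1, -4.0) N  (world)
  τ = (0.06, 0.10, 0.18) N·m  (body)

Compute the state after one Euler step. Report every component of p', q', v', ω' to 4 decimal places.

p' = (-0.0350, 1.4850, -1.4850)
q' = (0.6465, 0.3510, -0.4285, -0.5245)
v' = (-0.6475, -0.3025, 0.2000)
ω' = (0.5571, 1.3145, 1.4696)

gyro term ω×Iω = (-0.1456, 0.0420, 0.0130)
angular accel α = (1.1422, 0.2900, 1.3917)
ω + α·dt = (0.5571, 1.3145, 1.4696)
Hamilton product q⊗(0,ω) = (1.1775729, 0.4388888, 0.0449962, 1.5227201)
updated quaternion q' = (0.6465, 0.3510, -0.4285, -0.5245)
new position p' = (-0.0350, 1.4850, -1.4850)
new velocity v' = (-0.6475, -0.3025, 0.2000)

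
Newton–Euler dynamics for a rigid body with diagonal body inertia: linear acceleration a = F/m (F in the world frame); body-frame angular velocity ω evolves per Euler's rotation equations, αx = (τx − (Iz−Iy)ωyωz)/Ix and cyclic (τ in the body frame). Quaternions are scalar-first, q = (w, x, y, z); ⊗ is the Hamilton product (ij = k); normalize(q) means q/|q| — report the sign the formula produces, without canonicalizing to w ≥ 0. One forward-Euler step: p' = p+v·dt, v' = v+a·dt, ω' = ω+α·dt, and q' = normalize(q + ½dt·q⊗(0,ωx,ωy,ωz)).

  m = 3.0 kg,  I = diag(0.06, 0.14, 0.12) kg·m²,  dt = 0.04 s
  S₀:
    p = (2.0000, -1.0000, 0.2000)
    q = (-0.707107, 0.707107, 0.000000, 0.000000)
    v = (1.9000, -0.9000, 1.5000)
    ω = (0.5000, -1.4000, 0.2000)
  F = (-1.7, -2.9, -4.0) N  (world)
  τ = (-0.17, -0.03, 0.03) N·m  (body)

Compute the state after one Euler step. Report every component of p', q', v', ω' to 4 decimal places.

a = F/m = (-0.5667, -0.9667, -1.3333)
new position p' = (2.0760, -1.0360, 0.2600)
v' = v + a·dt = (1.8773, -0.9387, 1.4467)
angular accel α = (-2.9267, -0.1714, 0.7167)
ω' = ω + α·dt = (0.3829, -1.4069, 0.2287)
q⊗(0,ω) = (-0.3535535, -0.3535535, 0.8485284, -1.1313712)
updated quaternion q' = (-0.7139, 0.6997, 0.0170, -0.0226)

p' = (2.0760, -1.0360, 0.2600)
q' = (-0.7139, 0.6997, 0.0170, -0.0226)
v' = (1.8773, -0.9387, 1.4467)
ω' = (0.3829, -1.4069, 0.2287)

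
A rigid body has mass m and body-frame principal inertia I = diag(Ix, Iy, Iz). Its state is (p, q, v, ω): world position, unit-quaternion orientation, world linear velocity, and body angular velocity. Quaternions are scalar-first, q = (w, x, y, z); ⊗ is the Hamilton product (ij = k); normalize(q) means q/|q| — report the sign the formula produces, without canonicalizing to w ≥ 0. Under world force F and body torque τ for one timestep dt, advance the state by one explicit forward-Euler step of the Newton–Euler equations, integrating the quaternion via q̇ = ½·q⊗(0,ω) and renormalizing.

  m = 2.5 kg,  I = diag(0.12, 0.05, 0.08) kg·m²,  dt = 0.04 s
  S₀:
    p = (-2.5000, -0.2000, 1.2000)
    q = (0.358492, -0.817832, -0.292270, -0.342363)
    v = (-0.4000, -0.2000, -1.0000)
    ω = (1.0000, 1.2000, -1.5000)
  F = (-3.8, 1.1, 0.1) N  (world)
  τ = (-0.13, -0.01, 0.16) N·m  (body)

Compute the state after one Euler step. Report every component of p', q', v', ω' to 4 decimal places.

a = (-1.5200, 0.4400, 0.0400)
new position p' = (-2.5160, -0.2080, 1.1600)
v + (F/m)dt = (-0.4608, -0.1824, -0.9984)
angular accel α = (-0.6333, 1.0000, 3.0500)
new body rate ω' = (0.9747, 1.2400, -1.3780)
Hamilton product q⊗(0,ω) = (0.6550115, 1.2077326, -1.1389206, -1.2268664)
q' = normalize(q + ½dt·q⊗(0,ω)) = (0.3712, -0.7929, -0.3148, -0.3666)

p' = (-2.5160, -0.2080, 1.1600)
q' = (0.3712, -0.7929, -0.3148, -0.3666)
v' = (-0.4608, -0.1824, -0.9984)
ω' = (0.9747, 1.2400, -1.3780)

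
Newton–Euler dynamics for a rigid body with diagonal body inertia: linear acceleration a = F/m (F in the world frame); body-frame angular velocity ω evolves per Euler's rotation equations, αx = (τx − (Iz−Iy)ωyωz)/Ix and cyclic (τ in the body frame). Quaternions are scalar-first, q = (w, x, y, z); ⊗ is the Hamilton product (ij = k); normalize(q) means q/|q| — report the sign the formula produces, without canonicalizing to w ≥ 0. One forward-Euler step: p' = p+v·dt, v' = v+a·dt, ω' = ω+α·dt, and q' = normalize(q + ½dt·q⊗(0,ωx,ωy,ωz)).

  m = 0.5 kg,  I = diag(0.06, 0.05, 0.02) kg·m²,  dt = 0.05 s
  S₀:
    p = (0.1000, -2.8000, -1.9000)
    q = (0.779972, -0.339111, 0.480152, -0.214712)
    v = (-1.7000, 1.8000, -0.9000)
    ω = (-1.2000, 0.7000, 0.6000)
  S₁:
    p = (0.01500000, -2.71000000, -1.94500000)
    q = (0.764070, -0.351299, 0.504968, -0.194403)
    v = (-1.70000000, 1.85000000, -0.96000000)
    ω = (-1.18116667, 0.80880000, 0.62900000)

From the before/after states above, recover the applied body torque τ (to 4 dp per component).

τ = (0.0100, 0.0800, 0.0200)

rate change Δω = (0.01883333, 0.10880000, 0.02900000)
precession coupling = (-0.0126, -0.0288, 0.0084)
τ = I·(Δω/dt) + ω₀×(Iω₀) = (0.0100, 0.0800, 0.0200)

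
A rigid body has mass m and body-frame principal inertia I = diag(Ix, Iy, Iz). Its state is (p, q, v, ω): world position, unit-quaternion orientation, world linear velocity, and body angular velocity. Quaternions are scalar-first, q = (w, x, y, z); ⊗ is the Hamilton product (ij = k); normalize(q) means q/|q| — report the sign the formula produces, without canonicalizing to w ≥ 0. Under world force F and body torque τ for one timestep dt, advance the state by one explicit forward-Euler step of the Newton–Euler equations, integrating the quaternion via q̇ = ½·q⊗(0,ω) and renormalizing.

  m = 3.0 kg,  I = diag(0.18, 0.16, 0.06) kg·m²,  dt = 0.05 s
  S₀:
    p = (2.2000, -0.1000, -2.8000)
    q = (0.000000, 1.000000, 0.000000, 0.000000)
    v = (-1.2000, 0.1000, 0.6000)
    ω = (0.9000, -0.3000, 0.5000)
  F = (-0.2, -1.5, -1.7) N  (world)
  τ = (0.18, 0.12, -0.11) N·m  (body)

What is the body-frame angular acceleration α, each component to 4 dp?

α = (0.9167, 0.4125, -1.9233)

ω×(Iω) gyroscopic = (0.0150, 0.0540, 0.0054)
angular accel α = (0.9167, 0.4125, -1.9233)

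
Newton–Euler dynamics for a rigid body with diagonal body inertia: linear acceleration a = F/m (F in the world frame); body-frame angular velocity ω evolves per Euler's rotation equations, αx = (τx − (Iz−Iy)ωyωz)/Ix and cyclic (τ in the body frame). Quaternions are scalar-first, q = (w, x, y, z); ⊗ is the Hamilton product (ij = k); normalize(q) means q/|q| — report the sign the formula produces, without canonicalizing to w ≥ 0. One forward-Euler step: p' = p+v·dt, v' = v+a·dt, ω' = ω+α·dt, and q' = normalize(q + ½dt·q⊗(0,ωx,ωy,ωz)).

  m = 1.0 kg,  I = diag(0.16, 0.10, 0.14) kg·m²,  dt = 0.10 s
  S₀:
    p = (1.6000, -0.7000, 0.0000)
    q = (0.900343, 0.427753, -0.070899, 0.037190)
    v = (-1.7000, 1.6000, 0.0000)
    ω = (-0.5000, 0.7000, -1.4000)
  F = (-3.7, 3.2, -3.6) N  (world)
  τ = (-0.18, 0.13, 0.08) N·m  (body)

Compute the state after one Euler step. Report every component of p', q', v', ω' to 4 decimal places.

precession coupling ω×(Iω) = (-0.0392, 0.0140, 0.0210)
α = I⁻¹(τ − ω×Iω) = (-0.8800, 1.1600, 0.4214)
new body rate ω' = (-0.5880, 0.8160, -1.3579)
2q̇ = q⊗(0,ω) = (0.3155718, -0.3769459, 1.2104993, -0.9965026)
updated quaternion q' = (0.9130, 0.4075, -0.0103, -0.0126)
p + v·dt = (1.4300, -0.5400, 0.0000)
v' = v + a·dt = (-2.0700, 1.9200, -0.3600)

p' = (1.4300, -0.5400, 0.0000)
q' = (0.9130, 0.4075, -0.0103, -0.0126)
v' = (-2.0700, 1.9200, -0.3600)
ω' = (-0.5880, 0.8160, -1.3579)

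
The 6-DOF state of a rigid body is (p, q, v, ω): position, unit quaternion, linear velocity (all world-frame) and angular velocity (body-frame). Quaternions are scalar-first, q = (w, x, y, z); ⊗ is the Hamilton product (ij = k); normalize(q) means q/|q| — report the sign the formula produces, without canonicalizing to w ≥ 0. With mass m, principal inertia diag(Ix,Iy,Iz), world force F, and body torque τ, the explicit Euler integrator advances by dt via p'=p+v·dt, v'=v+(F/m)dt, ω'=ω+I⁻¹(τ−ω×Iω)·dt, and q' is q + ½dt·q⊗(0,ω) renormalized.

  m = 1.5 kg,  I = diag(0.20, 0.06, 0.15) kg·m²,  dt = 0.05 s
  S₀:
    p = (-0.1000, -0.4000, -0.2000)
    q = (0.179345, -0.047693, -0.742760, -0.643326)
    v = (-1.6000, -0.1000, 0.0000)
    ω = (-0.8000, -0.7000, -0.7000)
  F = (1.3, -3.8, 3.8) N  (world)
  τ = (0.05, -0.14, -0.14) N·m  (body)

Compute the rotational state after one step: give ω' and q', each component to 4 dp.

α = I⁻¹(τ − ω×Iω) = (0.0295, -2.8000, -0.4107)
new body rate ω' = (-0.7985, -0.8400, -0.7205)
2q̇ = q⊗(0,ω) = (-1.0084146, -0.0738722, 0.3557342, -0.6863644)
q + ½dt·q⊗(0,ω), renormalized = (0.1541, -0.0495, -0.7335, -0.6602)

ω' = (-0.7985, -0.8400, -0.7205)
q' = (0.1541, -0.0495, -0.7335, -0.6602)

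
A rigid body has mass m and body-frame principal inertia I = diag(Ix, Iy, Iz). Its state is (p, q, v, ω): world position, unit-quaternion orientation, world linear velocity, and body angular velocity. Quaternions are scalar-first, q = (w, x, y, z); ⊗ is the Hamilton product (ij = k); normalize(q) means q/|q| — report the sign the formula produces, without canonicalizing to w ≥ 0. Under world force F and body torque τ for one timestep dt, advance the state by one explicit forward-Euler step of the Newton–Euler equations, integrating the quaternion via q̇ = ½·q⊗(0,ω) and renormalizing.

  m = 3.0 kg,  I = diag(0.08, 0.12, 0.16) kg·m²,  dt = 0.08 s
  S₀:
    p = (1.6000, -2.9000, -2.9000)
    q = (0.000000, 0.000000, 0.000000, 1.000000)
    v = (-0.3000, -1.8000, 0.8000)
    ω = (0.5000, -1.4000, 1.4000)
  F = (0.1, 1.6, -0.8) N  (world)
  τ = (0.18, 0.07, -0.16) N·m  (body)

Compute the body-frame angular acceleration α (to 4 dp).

α = (3.2300, 1.0500, -0.8250)

ω×(Iω) gyroscopic = (-0.0784, -0.0560, -0.0280)
α = I⁻¹(τ − ω×Iω) = (3.2300, 1.0500, -0.8250)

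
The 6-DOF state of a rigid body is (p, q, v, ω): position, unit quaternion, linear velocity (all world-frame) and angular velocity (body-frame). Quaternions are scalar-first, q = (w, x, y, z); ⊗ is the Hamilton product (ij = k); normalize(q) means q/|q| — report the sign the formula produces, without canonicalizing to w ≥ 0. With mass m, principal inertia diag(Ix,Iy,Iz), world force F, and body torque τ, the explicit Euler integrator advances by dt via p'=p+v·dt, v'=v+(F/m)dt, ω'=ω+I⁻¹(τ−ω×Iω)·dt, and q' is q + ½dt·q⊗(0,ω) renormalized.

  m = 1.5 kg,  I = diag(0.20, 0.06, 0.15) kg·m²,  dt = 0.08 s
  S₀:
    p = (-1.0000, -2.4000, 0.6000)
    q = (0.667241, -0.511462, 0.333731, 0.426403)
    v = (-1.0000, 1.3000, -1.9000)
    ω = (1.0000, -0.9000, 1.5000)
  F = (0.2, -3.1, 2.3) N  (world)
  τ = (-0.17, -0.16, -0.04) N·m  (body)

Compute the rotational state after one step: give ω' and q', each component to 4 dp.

gyro term ω×Iω = (-0.1215, 0.0750, 0.1260)
α = I⁻¹(τ − ω×Iω) = (-0.2425, -3.9167, -1.1067)
ω' = ω + α·dt = (0.9806, -1.2133, 1.4115)
Hamilton product q⊗(0,ω) = (0.1722154, 1.5516002, 0.5930791, 1.1274463)
updated quaternion q' = (0.6720, -0.4479, 0.3563, 0.4700)

ω' = (0.9806, -1.2133, 1.4115)
q' = (0.6720, -0.4479, 0.3563, 0.4700)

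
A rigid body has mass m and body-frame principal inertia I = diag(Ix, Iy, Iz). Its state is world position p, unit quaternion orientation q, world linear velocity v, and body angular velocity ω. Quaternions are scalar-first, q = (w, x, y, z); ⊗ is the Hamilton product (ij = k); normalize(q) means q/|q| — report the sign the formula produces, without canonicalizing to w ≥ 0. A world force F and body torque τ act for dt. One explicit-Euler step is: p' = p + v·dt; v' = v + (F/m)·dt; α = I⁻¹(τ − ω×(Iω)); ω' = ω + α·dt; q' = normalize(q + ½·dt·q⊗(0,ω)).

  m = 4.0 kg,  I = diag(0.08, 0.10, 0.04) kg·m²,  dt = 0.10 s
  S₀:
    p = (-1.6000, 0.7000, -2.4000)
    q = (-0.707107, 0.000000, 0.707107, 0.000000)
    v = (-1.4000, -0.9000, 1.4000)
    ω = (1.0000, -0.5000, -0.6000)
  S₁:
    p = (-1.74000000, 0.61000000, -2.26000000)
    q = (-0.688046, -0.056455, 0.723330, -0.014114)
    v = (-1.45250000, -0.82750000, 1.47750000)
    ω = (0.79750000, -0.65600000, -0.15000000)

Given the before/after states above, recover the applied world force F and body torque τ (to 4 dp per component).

Δv = v₁−v₀ = (-0.05250000, 0.07250000, 0.07750000)
m·(v₁−v₀)/dt = (-2.1000, 2.9000, 3.1000)
rate change Δω = (-0.20250000, -0.15600000, 0.45000000)
precession coupling = (-0.0180, -0.0240, -0.0100)
applied torque τ = (-0.1800, -0.1800, 0.1700)

F = (-2.1000, 2.9000, 3.1000)
τ = (-0.1800, -0.1800, 0.1700)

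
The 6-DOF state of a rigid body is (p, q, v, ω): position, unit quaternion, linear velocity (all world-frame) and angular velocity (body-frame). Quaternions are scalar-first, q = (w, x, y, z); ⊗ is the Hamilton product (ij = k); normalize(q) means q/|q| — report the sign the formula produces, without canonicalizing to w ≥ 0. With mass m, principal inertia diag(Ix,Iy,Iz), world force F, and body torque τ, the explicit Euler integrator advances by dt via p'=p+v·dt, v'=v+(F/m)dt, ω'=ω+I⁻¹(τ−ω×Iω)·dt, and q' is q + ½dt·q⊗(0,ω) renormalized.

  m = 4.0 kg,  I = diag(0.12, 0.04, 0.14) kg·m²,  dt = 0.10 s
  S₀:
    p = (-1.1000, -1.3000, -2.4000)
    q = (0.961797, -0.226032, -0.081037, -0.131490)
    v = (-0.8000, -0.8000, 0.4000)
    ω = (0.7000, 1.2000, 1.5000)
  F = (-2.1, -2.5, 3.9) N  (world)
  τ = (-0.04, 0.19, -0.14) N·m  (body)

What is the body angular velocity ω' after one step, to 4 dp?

(τ − ω×Iω)/I = (-1.8333, 5.2750, -0.5200)
ω + α·dt = (0.5167, 1.7275, 1.4480)

ω' = (0.5167, 1.7275, 1.4480)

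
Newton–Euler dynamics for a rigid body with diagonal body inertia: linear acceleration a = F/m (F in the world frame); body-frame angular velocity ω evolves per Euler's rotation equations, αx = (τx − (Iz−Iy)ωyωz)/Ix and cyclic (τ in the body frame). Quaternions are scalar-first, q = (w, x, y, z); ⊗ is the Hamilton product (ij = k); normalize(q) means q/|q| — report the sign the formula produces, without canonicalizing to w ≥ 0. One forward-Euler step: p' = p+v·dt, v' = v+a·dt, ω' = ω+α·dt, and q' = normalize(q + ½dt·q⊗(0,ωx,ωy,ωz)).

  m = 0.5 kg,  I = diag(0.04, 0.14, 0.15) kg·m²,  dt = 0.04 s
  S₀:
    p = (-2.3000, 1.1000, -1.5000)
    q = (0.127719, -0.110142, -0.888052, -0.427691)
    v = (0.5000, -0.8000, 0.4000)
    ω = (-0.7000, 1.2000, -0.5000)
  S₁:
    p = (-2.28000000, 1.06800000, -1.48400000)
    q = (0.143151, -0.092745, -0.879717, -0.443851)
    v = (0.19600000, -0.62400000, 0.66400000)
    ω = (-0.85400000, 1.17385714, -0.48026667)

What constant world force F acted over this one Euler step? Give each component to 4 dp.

Δv = v₁−v₀ = (-0.30400000, 0.17600000, 0.26400000)
m·(v₁−v₀)/dt = (-3.8000, 2.2000, 3.3000)

F = (-3.8000, 2.2000, 3.3000)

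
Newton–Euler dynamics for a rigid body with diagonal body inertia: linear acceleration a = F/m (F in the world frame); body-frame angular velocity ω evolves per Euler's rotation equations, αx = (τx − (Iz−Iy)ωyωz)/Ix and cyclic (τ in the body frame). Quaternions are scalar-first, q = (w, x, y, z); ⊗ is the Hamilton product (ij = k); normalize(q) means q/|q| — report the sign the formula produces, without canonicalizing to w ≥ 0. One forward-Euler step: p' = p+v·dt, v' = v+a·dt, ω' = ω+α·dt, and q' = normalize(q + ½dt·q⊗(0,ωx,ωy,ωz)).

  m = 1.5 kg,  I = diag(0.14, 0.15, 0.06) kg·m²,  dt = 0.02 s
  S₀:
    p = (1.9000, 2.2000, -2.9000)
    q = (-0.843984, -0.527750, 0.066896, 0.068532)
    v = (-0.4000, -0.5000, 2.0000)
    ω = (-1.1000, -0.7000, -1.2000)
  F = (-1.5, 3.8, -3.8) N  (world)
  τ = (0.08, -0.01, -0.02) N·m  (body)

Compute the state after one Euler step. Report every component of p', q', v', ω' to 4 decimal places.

p' = (1.8920, 2.1900, -2.8600)
q' = (-0.8484, -0.5187, 0.0657, 0.0831)
v' = (-0.4200, -0.4493, 1.9493)
ω' = (-1.0778, -0.7154, -1.2092)

angular accel α = (1.1114, -0.7707, -0.4617)
ω + α·dt = (-1.0778, -0.7154, -1.2092)
Hamilton product q⊗(0,ω) = (-0.4514594, 0.8960796, -0.1178964, 1.4557914)
q' = normalize(q + ½dt·q⊗(0,ω)) = (-0.8484, -0.5187, 0.0657, 0.0831)
a = F/m = (-1.0000, 2.5333, -2.5333)
p + v·dt = (1.8920, 2.1900, -2.8600)
new velocity v' = (-0.4200, -0.4493, 1.9493)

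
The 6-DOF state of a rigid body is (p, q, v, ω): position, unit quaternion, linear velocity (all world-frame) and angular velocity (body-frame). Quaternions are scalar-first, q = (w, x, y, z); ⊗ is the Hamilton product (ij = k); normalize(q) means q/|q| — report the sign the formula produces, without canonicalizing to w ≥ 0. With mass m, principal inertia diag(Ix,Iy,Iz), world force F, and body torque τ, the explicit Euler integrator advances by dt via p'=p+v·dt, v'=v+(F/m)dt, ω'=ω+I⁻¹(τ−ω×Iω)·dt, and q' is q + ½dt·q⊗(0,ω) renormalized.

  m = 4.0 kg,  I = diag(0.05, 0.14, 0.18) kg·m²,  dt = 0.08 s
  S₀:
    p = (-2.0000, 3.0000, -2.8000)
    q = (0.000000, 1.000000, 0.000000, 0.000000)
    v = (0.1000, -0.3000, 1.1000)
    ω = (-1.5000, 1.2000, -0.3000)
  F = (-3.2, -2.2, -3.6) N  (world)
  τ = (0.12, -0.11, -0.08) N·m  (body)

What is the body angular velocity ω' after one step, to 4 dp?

(τ − ω×Iω)/I = (2.6880, -0.3679, 0.4556)
ω' = ω + α·dt = (-1.2850, 1.1706, -0.2636)

ω' = (-1.2850, 1.1706, -0.2636)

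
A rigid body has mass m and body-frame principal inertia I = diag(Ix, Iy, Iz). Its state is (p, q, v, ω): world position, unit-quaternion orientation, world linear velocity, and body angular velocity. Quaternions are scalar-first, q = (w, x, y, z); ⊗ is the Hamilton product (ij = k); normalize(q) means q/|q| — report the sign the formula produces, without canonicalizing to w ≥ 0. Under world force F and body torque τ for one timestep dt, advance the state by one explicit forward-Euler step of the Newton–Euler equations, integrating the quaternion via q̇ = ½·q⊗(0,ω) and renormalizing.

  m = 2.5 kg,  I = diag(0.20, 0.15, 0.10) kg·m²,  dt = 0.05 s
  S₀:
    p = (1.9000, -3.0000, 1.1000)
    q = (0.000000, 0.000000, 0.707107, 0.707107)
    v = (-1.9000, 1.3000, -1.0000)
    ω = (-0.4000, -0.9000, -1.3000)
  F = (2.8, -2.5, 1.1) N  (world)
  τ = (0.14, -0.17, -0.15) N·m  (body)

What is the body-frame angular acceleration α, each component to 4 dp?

precession coupling ω×(Iω) = (-0.0585, 0.0520, -0.0180)
angular accel α = (0.9925, -1.4800, -1.3200)

α = (0.9925, -1.4800, -1.3200)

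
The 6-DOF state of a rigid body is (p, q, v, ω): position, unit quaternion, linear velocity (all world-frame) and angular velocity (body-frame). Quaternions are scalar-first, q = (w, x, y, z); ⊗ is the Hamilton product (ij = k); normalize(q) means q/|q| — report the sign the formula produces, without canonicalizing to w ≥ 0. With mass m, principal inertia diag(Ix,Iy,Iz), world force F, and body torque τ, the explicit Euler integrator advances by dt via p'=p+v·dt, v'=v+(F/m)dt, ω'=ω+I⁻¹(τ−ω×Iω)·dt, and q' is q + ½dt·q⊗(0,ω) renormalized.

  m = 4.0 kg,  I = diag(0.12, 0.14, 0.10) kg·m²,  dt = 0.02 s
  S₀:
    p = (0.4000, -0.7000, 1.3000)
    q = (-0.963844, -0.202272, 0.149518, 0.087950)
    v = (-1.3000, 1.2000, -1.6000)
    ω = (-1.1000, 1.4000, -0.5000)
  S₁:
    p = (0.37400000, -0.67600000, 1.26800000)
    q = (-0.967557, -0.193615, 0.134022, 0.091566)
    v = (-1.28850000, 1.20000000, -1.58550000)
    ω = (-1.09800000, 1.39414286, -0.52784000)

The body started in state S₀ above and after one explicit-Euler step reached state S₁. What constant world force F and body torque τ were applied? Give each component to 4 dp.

F = (2.3000, 0.0000, 2.9000)
τ = (0.0400, -0.0300, -0.1700)

ω₁ − ω₀ = (0.00200000, -0.00585714, -0.02784000)
gyro term ω₀×Iω₀ = (0.0280, 0.0110, -0.0308)
τ = I·(Δω/dt) + ω₀×(Iω₀) = (0.0400, -0.0300, -0.1700)
velocity change Δv = (0.01150000, 0.00000000, 0.01450000)
applied force F = (2.3000, 0.0000, 2.9000)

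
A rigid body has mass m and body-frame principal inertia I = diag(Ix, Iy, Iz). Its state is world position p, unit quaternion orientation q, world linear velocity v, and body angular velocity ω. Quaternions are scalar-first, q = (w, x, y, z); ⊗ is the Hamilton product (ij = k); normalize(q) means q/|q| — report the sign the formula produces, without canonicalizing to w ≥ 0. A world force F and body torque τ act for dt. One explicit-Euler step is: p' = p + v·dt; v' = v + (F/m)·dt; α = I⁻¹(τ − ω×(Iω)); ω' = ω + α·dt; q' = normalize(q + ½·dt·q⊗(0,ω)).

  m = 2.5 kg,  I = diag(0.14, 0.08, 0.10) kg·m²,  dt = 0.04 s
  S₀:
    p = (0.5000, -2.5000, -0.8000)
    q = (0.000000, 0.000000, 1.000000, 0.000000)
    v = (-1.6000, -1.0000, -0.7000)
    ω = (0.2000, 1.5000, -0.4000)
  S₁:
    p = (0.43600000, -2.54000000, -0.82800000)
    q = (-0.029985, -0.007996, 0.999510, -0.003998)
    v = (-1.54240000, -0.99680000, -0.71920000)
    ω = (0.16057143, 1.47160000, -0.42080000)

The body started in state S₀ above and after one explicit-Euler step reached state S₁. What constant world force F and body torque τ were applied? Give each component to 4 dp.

rate change Δω = (-0.03942857, -0.02840000, -0.02080000)
gyro term ω₀×Iω₀ = (-0.0120, -0.0032, -0.0180)
I·α + gyro = (-0.1500, -0.0600, -0.0700)
v₁ − v₀ = (0.05760000, 0.00320000, -0.01920000)
F = m·Δv/dt = (3.6000, 0.2000, -1.2000)

F = (3.6000, 0.2000, -1.2000)
τ = (-0.1500, -0.0600, -0.0700)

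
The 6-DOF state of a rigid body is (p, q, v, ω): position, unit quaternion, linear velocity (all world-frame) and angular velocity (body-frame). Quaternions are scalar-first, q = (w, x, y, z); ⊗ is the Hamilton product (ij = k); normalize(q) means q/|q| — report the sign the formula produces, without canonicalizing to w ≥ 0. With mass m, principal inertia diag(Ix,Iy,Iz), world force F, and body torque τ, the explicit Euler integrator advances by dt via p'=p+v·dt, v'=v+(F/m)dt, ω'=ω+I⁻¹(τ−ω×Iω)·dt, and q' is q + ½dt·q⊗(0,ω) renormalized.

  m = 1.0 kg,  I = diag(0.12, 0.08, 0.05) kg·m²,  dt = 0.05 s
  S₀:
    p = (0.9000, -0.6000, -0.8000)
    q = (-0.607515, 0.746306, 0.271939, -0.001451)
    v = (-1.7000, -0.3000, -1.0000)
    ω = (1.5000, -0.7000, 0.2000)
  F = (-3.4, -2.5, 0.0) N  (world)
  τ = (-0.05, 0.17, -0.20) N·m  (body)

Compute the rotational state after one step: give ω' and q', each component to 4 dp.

precession coupling ω×(Iω) = (0.0042, 0.0210, 0.0420)
angular accel α = (-0.4517, 1.8625, -4.8400)
ω' = ω + α·dt = (1.4774, -0.6069, -0.0420)
Hamilton product q⊗(0,ω) = (-0.9288115, -0.8579004, 0.2738228, -1.0518257)
updated quaternion q' = (-0.6302, 0.7242, 0.2785, -0.0277)

ω' = (1.4774, -0.6069, -0.0420)
q' = (-0.6302, 0.7242, 0.2785, -0.0277)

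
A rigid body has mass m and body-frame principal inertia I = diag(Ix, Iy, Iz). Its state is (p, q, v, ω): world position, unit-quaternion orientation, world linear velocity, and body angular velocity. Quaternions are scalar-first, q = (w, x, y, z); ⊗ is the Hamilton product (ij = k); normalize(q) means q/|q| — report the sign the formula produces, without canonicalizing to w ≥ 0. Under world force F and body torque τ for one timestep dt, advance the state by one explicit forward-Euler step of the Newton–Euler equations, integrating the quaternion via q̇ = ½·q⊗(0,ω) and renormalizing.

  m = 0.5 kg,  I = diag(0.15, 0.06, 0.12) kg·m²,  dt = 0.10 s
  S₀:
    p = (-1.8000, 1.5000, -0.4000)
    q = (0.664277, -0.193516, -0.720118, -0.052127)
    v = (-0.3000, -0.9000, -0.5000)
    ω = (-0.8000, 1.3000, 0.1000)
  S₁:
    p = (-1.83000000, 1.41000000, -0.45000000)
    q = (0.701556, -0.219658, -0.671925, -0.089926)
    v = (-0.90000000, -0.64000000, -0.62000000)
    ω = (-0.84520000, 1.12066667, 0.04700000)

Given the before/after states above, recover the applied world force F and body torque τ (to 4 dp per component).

ω₁ − ω₀ = (-0.04520000, -0.17933333, -0.05300000)
ω₀×(Iω₀) = (0.0078, -0.0024, 0.0936)
τ = I·(Δω/dt) + ω₀×(Iω₀) = (-0.0600, -0.1100, 0.0300)
Δv = v₁−v₀ = (-0.60000000, 0.26000000, -0.12000000)
m·(v₁−v₀)/dt = (-3.0000, 1.3000, -0.6000)

F = (-3.0000, 1.3000, -0.6000)
τ = (-0.0600, -0.1100, 0.0300)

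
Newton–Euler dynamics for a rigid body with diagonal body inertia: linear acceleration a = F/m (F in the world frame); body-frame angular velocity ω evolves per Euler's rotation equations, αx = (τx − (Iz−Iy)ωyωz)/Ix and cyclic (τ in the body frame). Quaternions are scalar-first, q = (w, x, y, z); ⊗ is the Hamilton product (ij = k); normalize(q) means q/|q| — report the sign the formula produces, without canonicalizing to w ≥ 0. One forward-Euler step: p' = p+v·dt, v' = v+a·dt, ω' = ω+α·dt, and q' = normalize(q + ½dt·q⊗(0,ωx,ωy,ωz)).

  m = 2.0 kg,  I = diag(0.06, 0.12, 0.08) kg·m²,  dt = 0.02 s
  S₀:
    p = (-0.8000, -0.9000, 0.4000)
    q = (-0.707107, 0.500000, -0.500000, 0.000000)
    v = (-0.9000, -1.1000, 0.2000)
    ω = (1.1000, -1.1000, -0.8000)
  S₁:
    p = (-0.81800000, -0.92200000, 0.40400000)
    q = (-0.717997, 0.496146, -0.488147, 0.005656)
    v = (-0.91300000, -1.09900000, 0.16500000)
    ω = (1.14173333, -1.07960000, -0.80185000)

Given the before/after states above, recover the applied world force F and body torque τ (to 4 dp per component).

v₁ − v₀ = (-0.01300000, 0.00100000, -0.03500000)
F = m·Δv/dt = (-1.3000, 0.1000, -3.5000)
rate change Δω = (0.04173333, 0.02040000, -0.00185000)
applied torque τ = (0.0900, 0.1400, -0.0800)

F = (-1.3000, 0.1000, -3.5000)
τ = (0.0900, 0.1400, -0.0800)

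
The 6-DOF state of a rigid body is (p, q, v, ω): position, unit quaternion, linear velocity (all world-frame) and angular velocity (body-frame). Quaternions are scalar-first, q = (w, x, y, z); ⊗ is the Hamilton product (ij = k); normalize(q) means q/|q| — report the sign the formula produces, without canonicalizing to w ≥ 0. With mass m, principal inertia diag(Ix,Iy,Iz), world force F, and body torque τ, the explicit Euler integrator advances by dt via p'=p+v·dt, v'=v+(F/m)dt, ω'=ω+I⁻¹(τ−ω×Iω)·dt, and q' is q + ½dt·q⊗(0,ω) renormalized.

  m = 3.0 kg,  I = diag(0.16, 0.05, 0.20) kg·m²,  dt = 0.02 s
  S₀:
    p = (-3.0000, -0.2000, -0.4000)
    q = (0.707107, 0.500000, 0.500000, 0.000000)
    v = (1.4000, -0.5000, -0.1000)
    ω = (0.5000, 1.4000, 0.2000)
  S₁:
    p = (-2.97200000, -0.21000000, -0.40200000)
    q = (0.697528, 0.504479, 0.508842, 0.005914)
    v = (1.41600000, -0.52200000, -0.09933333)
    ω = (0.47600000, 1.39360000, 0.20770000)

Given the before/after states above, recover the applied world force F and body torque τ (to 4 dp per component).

Δω = ω₁−ω₀ = (-0.02400000, -0.00640000, 0.00770000)
gyro term ω₀×Iω₀ = (0.0420, -0.0040, -0.0770)
τ = I·(Δω/dt) + ω₀×(Iω₀) = (-0.1500, -0.0200, 0.0000)
velocity change Δv = (0.01600000, -0.02200000, 0.00066667)
m·(v₁−v₀)/dt = (2.4000, -3.3000, 0.1000)

F = (2.4000, -3.3000, 0.1000)
τ = (-0.1500, -0.0200, 0.0000)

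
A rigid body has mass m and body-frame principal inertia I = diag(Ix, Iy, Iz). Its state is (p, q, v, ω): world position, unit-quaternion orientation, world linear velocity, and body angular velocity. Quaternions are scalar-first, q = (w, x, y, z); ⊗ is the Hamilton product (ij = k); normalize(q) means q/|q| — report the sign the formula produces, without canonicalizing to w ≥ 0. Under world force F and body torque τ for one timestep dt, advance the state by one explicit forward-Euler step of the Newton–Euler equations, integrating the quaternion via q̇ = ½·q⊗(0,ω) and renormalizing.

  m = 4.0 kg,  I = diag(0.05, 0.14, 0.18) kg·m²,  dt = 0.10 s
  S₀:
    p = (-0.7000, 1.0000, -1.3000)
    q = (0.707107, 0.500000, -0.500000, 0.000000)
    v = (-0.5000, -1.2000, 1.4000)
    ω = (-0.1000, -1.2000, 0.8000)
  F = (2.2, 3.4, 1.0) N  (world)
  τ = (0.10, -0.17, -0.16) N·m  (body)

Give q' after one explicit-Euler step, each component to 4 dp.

2q̇ = q⊗(0,ω) = (-0.5500000, -0.4707107, -1.2485284, -0.0843144)
q + ½dt·q⊗(0,ω), renormalized = (0.6778, 0.4752, -0.5610, -0.0042)

q' = (0.6778, 0.4752, -0.5610, -0.0042)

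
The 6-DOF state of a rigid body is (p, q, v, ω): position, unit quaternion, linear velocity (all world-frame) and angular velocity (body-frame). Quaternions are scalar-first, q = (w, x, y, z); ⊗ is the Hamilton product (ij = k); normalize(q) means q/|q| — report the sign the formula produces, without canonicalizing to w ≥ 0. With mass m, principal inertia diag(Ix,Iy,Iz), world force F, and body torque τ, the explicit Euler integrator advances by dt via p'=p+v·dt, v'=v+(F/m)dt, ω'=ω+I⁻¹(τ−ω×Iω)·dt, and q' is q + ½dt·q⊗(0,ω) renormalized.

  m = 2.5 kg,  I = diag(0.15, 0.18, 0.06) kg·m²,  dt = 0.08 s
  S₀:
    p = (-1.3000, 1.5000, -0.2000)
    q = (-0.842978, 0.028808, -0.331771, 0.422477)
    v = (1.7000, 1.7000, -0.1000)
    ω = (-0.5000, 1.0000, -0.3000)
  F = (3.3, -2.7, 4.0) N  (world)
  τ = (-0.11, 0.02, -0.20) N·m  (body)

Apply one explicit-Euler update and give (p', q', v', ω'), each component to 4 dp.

α = I⁻¹(τ − ω×Iω) = (-0.9733, 0.0361, -3.0833)
new body rate ω' = (-0.5779, 1.0029, -0.5467)
q⊗(0,ω) = (0.4729181, 0.0985433, -1.0455741, 0.1158159)
q' = normalize(q + ½dt·q⊗(0,ω)) = (-0.8232, 0.0327, -0.3732, 0.4267)
linear accel F/m = (1.3200, -1.0800, 1.6000)
new position p' = (-1.1640, 1.6360, -0.2080)
new velocity v' = (1.8056, 1.6136, 0.0280)

p' = (-1.1640, 1.6360, -0.2080)
q' = (-0.8232, 0.0327, -0.3732, 0.4267)
v' = (1.8056, 1.6136, 0.0280)
ω' = (-0.5779, 1.0029, -0.5467)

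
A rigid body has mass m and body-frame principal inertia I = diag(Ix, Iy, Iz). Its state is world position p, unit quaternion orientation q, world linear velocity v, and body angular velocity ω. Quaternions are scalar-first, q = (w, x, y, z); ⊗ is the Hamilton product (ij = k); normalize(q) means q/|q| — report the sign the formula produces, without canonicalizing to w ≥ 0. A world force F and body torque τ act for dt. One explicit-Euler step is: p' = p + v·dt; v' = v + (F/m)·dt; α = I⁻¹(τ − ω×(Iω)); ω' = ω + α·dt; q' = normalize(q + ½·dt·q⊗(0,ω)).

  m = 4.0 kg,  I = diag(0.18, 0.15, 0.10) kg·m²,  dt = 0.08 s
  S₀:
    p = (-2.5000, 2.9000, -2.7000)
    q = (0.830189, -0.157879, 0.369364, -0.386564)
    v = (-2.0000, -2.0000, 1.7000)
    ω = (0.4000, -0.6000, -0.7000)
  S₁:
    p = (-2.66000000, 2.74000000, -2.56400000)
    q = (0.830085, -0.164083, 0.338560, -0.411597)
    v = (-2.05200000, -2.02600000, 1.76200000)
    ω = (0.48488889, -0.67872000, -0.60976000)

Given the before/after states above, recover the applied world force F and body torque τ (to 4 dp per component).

F = (-2.6000, -1.3000, 3.1000)
τ = (0.1700, -0.1700, 0.1200)

ω₁ − ω₀ = (0.08488889, -0.07872000, 0.09024000)
ω₀×(Iω₀) = (-0.0210, -0.0224, 0.0072)
applied torque τ = (0.1700, -0.1700, 0.1200)
Δv = v₁−v₀ = (-0.05200000, -0.02600000, 0.06200000)
m·(v₁−v₀)/dt = (-2.6000, -1.3000, 3.1000)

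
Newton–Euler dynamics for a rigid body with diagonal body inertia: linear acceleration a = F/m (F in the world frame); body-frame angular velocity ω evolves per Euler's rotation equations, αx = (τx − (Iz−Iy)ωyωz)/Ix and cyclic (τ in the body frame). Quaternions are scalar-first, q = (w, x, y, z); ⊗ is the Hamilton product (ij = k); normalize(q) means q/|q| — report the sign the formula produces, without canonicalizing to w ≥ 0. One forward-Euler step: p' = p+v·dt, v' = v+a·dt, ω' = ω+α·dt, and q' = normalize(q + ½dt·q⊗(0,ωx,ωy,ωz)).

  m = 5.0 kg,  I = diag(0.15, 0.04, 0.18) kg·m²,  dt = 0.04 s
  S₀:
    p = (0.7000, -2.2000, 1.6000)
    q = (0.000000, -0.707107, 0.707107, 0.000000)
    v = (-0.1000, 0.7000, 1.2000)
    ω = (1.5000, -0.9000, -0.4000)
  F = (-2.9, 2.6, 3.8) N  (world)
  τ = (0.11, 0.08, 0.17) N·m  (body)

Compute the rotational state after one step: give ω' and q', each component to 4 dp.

gyro term ω×Iω = (0.0504, 0.0180, 0.1485)
α = I⁻¹(τ − ω×Iω) = (0.3973, 1.5500, 0.1194)
ω' = ω + α·dt = (1.5159, -0.8380, -0.3952)
q⊗(0,ω) = (1.6970568, -0.2828428, -0.2828428, -0.4242642)
q' = normalize(q + ½dt·q⊗(0,ω)) = (0.0339, -0.7123, 0.7010, -0.0085)

ω' = (1.5159, -0.8380, -0.3952)
q' = (0.0339, -0.7123, 0.7010, -0.0085)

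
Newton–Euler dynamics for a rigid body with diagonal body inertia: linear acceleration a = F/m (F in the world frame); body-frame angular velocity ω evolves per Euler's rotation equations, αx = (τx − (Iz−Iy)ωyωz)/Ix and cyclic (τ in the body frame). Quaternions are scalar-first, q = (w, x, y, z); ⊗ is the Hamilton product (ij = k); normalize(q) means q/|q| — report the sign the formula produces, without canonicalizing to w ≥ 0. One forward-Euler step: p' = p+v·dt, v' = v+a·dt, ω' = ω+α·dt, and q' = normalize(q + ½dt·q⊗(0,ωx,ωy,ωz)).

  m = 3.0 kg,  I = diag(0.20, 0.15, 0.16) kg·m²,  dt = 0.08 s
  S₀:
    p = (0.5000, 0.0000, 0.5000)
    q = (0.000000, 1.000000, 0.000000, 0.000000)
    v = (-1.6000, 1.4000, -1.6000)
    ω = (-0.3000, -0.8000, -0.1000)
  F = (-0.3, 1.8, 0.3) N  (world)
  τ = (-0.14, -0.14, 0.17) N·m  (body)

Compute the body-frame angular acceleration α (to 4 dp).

α = (-0.7040, -0.9413, 1.1375)

precession coupling ω×(Iω) = (0.0008, 0.0012, -0.0120)
α = I⁻¹(τ − ω×Iω) = (-0.7040, -0.9413, 1.1375)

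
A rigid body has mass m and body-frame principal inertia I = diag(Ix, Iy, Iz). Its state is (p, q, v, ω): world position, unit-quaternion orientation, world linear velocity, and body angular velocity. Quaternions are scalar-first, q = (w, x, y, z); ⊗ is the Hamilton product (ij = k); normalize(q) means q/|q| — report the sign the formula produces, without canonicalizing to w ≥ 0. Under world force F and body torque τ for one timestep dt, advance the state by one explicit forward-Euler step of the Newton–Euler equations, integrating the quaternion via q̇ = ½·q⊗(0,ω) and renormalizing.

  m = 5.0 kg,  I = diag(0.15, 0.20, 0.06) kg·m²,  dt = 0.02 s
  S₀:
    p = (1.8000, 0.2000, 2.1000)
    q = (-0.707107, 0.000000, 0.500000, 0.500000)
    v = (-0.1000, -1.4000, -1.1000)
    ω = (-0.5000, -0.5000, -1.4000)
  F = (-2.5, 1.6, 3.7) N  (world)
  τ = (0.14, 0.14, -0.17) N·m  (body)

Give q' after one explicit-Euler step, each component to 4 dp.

q⊗(0,ω) = (0.9500000, -0.0964465, 0.1035535, 1.2399498)
q' = normalize(q + ½dt·q⊗(0,ω)) = (-0.6975, -0.0010, 0.5010, 0.5123)

q' = (-0.6975, -0.0010, 0.5010, 0.5123)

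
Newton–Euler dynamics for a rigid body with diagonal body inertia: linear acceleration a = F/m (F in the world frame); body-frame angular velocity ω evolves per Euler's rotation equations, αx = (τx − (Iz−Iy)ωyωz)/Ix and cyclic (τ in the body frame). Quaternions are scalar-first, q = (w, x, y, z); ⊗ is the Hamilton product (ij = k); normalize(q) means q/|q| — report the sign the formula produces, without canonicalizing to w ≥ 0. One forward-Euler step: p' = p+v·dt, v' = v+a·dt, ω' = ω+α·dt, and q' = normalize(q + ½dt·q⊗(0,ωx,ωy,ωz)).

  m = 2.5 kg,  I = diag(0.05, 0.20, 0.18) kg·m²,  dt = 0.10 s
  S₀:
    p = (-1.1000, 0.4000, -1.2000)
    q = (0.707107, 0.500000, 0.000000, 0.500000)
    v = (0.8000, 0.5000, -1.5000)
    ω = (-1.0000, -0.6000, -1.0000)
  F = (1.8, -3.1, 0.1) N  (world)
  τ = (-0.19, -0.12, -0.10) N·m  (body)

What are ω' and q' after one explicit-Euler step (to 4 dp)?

ω' = (-1.3560, -0.5950, -1.1056)
q' = (0.7549, 0.4782, -0.0212, 0.4483)

angular accel α = (-3.5600, 0.0500, -1.0556)
new body rate ω' = (-1.3560, -0.5950, -1.1056)
q⊗(0,ω) = (1.0000000, -0.4071070, -0.4242642, -1.0071070)
q' = normalize(q + ½dt·q⊗(0,ω)) = (0.7549, 0.4782, -0.0212, 0.4483)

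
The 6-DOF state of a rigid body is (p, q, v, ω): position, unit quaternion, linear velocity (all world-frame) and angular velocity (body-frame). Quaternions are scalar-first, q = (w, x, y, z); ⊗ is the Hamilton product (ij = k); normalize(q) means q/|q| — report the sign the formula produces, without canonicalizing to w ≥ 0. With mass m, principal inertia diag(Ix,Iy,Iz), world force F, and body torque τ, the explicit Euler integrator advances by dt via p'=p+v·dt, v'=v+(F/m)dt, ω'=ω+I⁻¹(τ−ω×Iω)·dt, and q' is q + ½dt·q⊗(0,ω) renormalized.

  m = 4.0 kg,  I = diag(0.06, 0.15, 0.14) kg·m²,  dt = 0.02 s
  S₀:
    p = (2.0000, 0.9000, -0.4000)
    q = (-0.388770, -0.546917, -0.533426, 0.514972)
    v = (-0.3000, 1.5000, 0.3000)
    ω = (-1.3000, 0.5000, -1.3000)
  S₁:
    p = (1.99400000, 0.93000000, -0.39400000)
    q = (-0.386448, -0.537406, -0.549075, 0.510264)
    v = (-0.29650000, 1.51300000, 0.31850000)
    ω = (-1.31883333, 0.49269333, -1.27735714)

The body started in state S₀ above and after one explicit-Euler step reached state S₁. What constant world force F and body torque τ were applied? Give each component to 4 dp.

F = (0.7000, 2.6000, 3.7000)
τ = (-0.0500, -0.1900, 0.1000)

v₁ − v₀ = (0.00350000, 0.01300000, 0.01850000)
m·(v₁−v₀)/dt = (0.7000, 2.6000, 3.7000)
Δω = ω₁−ω₀ = (-0.01883333, -0.00730667, 0.02264286)
gyro term ω₀×Iω₀ = (0.0065, -0.1352, -0.0585)
I·α + gyro = (-0.0500, -0.1900, 0.1000)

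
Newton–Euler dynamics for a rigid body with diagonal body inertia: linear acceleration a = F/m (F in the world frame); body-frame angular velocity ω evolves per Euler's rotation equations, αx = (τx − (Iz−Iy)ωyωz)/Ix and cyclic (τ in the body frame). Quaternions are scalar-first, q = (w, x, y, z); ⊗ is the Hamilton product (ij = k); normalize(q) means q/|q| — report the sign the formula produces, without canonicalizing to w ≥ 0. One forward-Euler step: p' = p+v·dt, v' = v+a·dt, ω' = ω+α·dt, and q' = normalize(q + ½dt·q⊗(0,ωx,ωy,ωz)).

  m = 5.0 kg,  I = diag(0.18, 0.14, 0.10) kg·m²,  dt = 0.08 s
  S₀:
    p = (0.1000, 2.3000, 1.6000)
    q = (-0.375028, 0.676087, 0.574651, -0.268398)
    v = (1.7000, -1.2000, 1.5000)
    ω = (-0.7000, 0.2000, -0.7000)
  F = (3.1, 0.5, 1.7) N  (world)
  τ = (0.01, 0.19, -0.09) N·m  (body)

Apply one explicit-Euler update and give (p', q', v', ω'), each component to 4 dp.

p' = (0.2360, 2.2040, 1.7200)
q' = (-0.3679, 0.6721, 0.5976, -0.2362)
v' = (1.7496, -1.1920, 1.5272)
ω' = (-0.6980, 0.2862, -0.7765)

p' = p + v·dt = (0.2360, 2.2040, 1.7200)
v + (F/m)dt = (1.7496, -1.1920, 1.5272)
precession coupling ω×(Iω) = (0.0056, 0.0392, 0.0056)
α = I⁻¹(τ − ω×Iω) = (0.0244, 1.0771, -0.9560)
ω' = ω + α·dt = (-0.6980, 0.2862, -0.7765)
q⊗(0,ω) = (0.1704521, -0.0860565, 0.5861339, 0.7999927)
q + ½dt·q⊗(0,ω), renormalized = (-0.3679, 0.6721, 0.5976, -0.2362)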